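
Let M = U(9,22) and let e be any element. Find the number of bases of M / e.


Contracting e from U(9,22) gives U(8,21).
Bases of U(8,21) = C(21,8) = 21! / (8! * 13!) = 203490.

203490


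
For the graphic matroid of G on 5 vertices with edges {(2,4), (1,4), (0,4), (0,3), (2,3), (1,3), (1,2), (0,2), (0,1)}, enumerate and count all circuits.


A circuit in a graphic matroid = edge set of a simple cycle.
G has 5 vertices and 9 edges.
Enumerating all minimal edge subsets forming cycles...
Total circuits found: 22.

22


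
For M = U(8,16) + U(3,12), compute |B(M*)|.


(M1+M2)* = M1* + M2*.
M1* = U(8,16), bases: C(16,8) = 12870.
M2* = U(9,12), bases: C(12,9) = 220.
|B(M*)| = 12870 * 220 = 2831400.

2831400


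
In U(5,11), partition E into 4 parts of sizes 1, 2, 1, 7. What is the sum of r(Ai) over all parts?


r(Ai) = min(|Ai|, 5) for each part.
Sum = min(1,5) + min(2,5) + min(1,5) + min(7,5)
    = 1 + 2 + 1 + 5
    = 9.

9


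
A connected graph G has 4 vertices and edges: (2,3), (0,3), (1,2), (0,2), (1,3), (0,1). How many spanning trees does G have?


By Kirchhoff's matrix tree theorem, the number of spanning trees equals
the determinant of any cofactor of the Laplacian matrix L.
G has 4 vertices and 6 edges.
Computing the (3 x 3) cofactor determinant gives 16.

16


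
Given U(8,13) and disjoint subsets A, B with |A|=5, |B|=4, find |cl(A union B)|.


|A union B| = 5 + 4 = 9 (disjoint).
In U(8,13), cl(S) = S if |S| < 8, else cl(S) = E.
Since 9 >= 8, cl(A union B) = E.
|cl(A union B)| = 13.

13


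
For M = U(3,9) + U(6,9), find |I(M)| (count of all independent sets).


For a direct sum, |I(M1+M2)| = |I(M1)| * |I(M2)|.
|I(U(3,9))| = sum C(9,k) for k=0..3 = 130.
|I(U(6,9))| = sum C(9,k) for k=0..6 = 466.
Total = 130 * 466 = 60580.

60580


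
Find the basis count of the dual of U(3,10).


The dual of U(r,n) is U(n-r, n) = U(7,10).
Bases of U(7,10) are all (7)-element subsets.
|B(M*)| = (10 choose 7) = 120.

120


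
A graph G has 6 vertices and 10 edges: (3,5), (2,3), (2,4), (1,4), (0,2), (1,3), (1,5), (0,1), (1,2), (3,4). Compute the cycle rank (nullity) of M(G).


Cycle rank (nullity) = |E| - r(M) = |E| - (|V| - c).
|E| = 10, |V| = 6, c = 1.
Nullity = 10 - (6 - 1) = 10 - 5 = 5.

5


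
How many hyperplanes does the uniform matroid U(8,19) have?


Hyperplanes of U(8,19) are flats of rank 7.
In a uniform matroid, these are exactly the (7)-element subsets.
Count = (19 choose 7) = 50388.

50388


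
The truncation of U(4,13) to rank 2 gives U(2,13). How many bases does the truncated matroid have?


Truncating U(4,13) to rank 2 gives U(2,13).
Bases of U(2,13) are all 2-element subsets of 13 elements.
Number of bases = C(13,2) = 13! / (2! * 11!) = 78.

78


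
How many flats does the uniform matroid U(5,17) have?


Flats of U(5,17): every subset of size < 5 is a flat, plus E itself.
Count = C(17,0) + C(17,1) + C(17,2) + C(17,3) + C(17,4) + 1
     = 1 + 17 + 136 + 680 + 2380 + 1
     = 3215.

3215


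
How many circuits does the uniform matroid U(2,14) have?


In U(2,14), circuits are the (3)-element subsets.
Any set of 3 elements is dependent, and removing any one element gives
an independent set of size 2, so it is a minimal dependent set.
Number of circuits = C(14,3) = (14 * 13 * 12) / (1 * 2 * 3) = 364.

364


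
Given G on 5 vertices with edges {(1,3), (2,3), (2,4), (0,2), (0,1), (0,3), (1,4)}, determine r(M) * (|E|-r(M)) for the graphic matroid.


r(M) = |V| - c = 5 - 1 = 4.
nullity = |E| - r(M) = 7 - 4 = 3.
Product = 4 * 3 = 12.

12


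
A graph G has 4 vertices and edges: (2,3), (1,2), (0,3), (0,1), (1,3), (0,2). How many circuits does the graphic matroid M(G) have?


A circuit in a graphic matroid = edge set of a simple cycle.
G has 4 vertices and 6 edges.
Enumerating all minimal edge subsets forming cycles...
Total circuits found: 7.

7


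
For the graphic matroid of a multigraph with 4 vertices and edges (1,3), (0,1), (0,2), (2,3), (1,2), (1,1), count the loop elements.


In a graphic matroid, a loop is a self-loop edge (u,u) with rank 0.
Examining all 6 edges for self-loops...
Self-loops found: (1,1)
Number of loops = 1.

1


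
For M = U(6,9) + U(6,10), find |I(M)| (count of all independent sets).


For a direct sum, |I(M1+M2)| = |I(M1)| * |I(M2)|.
|I(U(6,9))| = sum C(9,k) for k=0..6 = 466.
|I(U(6,10))| = sum C(10,k) for k=0..6 = 848.
Total = 466 * 848 = 395168.

395168


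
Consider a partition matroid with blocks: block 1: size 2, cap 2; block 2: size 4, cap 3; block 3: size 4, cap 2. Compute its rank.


Rank of a partition matroid = sum of min(|Si|, ci) for each block.
= min(2,2) + min(4,3) + min(4,2)
= 2 + 3 + 2
= 7.

7


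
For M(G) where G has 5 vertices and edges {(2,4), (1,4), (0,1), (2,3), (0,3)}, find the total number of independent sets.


An independent set in a graphic matroid is an acyclic edge subset.
G has 5 vertices and 5 edges.
Enumerate all 2^5 = 32 subsets, checking for acyclicity.
Total independent sets = 31.

31


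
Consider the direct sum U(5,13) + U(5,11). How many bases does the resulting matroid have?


Bases of a direct sum M1 + M2: |B| = |B(M1)| * |B(M2)|.
|B(U(5,13))| = C(13,5) = 1287.
|B(U(5,11))| = C(11,5) = 462.
Total bases = 1287 * 462 = 594594.

594594


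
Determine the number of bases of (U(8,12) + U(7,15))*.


(M1+M2)* = M1* + M2*.
M1* = U(4,12), bases: C(12,4) = 495.
M2* = U(8,15), bases: C(15,8) = 6435.
|B(M*)| = 495 * 6435 = 3185325.

3185325


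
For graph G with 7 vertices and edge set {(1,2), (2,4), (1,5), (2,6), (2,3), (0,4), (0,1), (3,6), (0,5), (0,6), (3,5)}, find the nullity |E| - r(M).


Cycle rank (nullity) = |E| - r(M) = |E| - (|V| - c).
|E| = 11, |V| = 7, c = 1.
Nullity = 11 - (7 - 1) = 11 - 6 = 5.

5


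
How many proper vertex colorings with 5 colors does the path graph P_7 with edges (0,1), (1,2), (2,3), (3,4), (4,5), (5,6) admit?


P(P_7, k) = k * (k-1)^(6).
P(5) = 5 * 4^6 = 5 * 4096 = 20480.

20480


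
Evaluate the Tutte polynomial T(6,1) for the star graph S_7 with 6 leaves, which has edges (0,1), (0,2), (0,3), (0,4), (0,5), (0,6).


A star on 7 vertices is a tree with 6 edges.
T(x,y) = x^(6) for any tree.
T(6,1) = 6^6 = 46656.

46656


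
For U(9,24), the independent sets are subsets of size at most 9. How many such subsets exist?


Independent sets of U(9,24) are all subsets of size <= 9.
Count = (24 choose 0) + (24 choose 1) + (24 choose 2) + (24 choose 3) + (24 choose 4) + (24 choose 5) + (24 choose 6) + (24 choose 7) + (24 choose 8) + (24 choose 9)
     = 1 + 24 + 276 + 2024 + 10626 + 42504 + 134596 + 346104 + 735471 + 1307504
     = 2579130.

2579130


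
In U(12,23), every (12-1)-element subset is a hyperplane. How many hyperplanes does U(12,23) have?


Hyperplanes of U(12,23) are flats of rank 11.
In a uniform matroid, these are exactly the (11)-element subsets.
Count = C(23,11) = 23! / (11! * 12!) = 1352078.

1352078


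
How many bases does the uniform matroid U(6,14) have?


Bases of U(6,14) are all 6-element subsets of the 14-element ground set.
Number of bases = C(14,6).
(14 choose 6) = 3003.

3003


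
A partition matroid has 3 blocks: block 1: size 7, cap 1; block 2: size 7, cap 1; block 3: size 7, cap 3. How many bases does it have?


A basis picks exactly ci elements from block i.
Number of bases = product of C(|Si|, ci).
= C(7,1) * C(7,1) * C(7,3)
= 7 * 7 * 35
= 1715.

1715


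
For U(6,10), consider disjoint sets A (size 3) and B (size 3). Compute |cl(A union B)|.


|A union B| = 3 + 3 = 6 (disjoint).
In U(6,10), cl(S) = S if |S| < 6, else cl(S) = E.
Since 6 >= 6, cl(A union B) = E.
|cl(A union B)| = 10.

10


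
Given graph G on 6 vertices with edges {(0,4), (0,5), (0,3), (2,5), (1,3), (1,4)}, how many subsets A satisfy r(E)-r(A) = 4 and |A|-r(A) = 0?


R(x,y) = sum over A in 2^E of x^(r(E)-r(A)) * y^(|A|-r(A)).
G has 6 vertices, 6 edges. r(E) = 5.
Enumerate all 2^6 = 64 subsets.
Count subsets with r(E)-r(A)=4 and |A|-r(A)=0: 6.

6


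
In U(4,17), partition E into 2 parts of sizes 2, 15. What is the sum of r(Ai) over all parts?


r(Ai) = min(|Ai|, 4) for each part.
Sum = min(2,4) + min(15,4)
    = 2 + 4
    = 6.

6


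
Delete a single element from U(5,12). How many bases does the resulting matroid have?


Deleting e from U(5,12) gives U(5,11) since n > r.
Bases of U(5,11) = (11 choose 5) = 462.

462


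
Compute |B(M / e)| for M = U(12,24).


Contracting e from U(12,24) gives U(11,23).
Bases of U(11,23) = C(23,11) = 1352078.

1352078


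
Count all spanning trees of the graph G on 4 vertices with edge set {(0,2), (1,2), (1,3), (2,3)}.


By Kirchhoff's matrix tree theorem, the number of spanning trees equals
the determinant of any cofactor of the Laplacian matrix L.
G has 4 vertices and 4 edges.
Computing the (3 x 3) cofactor determinant gives 3.

3


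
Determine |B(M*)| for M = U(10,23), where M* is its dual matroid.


The dual of U(r,n) is U(n-r, n) = U(13,23).
Bases of U(13,23) are all (13)-element subsets.
|B(M*)| = C(23,13) = 23! / (13! * 10!) = 1144066.

1144066


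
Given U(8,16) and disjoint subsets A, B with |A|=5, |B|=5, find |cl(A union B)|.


|A union B| = 5 + 5 = 10 (disjoint).
In U(8,16), cl(S) = S if |S| < 8, else cl(S) = E.
Since 10 >= 8, cl(A union B) = E.
|cl(A union B)| = 16.

16


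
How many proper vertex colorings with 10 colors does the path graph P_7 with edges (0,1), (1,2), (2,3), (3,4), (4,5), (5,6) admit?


P(P_7, k) = k * (k-1)^(6).
P(10) = 10 * 9^6 = 10 * 531441 = 5314410.

5314410


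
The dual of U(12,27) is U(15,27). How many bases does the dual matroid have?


The dual of U(r,n) is U(n-r, n) = U(15,27).
Bases of U(15,27) are all (15)-element subsets.
|B(M*)| = (27 choose 15) = 17383860.

17383860


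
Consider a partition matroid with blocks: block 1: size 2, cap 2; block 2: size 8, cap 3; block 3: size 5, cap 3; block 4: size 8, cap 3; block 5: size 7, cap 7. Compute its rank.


Rank of a partition matroid = sum of min(|Si|, ci) for each block.
= min(2,2) + min(8,3) + min(5,3) + min(8,3) + min(7,7)
= 2 + 3 + 3 + 3 + 7
= 18.

18


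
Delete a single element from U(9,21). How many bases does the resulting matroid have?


Deleting e from U(9,21) gives U(9,20) since n > r.
Bases of U(9,20) = (20 choose 9) = 167960.

167960


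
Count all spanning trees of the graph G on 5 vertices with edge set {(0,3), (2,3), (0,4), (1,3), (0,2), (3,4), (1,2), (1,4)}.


By Kirchhoff's matrix tree theorem, the number of spanning trees equals
the determinant of any cofactor of the Laplacian matrix L.
G has 5 vertices and 8 edges.
Computing the (4 x 4) cofactor determinant gives 45.

45


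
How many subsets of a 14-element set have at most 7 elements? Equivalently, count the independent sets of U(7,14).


Independent sets of U(7,14) are all subsets of size <= 7.
Count = C(14,0) + C(14,1) + C(14,2) + C(14,3) + C(14,4) + C(14,5) + C(14,6) + C(14,7)
     = 1 + 14 + 91 + 364 + 1001 + 2002 + 3003 + 3432
     = 9908.

9908


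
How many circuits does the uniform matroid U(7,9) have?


In U(7,9), circuits are the (8)-element subsets.
Any set of 8 elements is dependent, and removing any one element gives
an independent set of size 7, so it is a minimal dependent set.
Number of circuits = C(9,8) = 9.

9


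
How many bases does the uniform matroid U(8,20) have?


Bases of U(8,20) are all 8-element subsets of the 20-element ground set.
Number of bases = C(20,8).
(20 choose 8) = 125970.

125970


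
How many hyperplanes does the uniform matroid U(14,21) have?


Hyperplanes of U(14,21) are flats of rank 13.
In a uniform matroid, these are exactly the (13)-element subsets.
Count = C(21,13) = 203490.

203490


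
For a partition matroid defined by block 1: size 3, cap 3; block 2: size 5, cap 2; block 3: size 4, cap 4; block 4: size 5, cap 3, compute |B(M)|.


A basis picks exactly ci elements from block i.
Number of bases = product of C(|Si|, ci).
= C(3,3) * C(5,2) * C(4,4) * C(5,3)
= 1 * 10 * 1 * 10
= 100.

100


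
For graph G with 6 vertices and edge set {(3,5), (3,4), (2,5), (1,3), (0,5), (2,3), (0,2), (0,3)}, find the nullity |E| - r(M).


Cycle rank (nullity) = |E| - r(M) = |E| - (|V| - c).
|E| = 8, |V| = 6, c = 1.
Nullity = 8 - (6 - 1) = 8 - 5 = 3.

3


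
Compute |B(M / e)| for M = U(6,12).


Contracting e from U(6,12) gives U(5,11).
Bases of U(5,11) = C(11,5) = 11! / (5! * 6!) = 462.

462


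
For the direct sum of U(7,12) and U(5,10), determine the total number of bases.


Bases of a direct sum M1 + M2: |B| = |B(M1)| * |B(M2)|.
|B(U(7,12))| = C(12,7) = 792.
|B(U(5,10))| = C(10,5) = 252.
Total bases = 792 * 252 = 199584.

199584


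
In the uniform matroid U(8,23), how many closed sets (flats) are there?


Flats of U(8,23): every subset of size < 8 is a flat, plus E itself.
Count = (23 choose 0) + (23 choose 1) + (23 choose 2) + (23 choose 3) + (23 choose 4) + (23 choose 5) + (23 choose 6) + (23 choose 7) + 1
     = 1 + 23 + 253 + 1771 + 8855 + 33649 + 100947 + 245157 + 1
     = 390657.

390657


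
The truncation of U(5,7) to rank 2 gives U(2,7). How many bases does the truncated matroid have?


Truncating U(5,7) to rank 2 gives U(2,7).
Bases of U(2,7) are all 2-element subsets of 7 elements.
Number of bases = C(7,2) = (7 * 6) / (1 * 2) = 21.

21


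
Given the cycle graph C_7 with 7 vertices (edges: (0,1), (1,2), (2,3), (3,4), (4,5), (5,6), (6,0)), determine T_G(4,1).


T(C_7; x,y) = x + x^2 + ... + x^(6) + y.
T(4,1) = 4^1 + 4^2 + 4^3 + 4^4 + 4^5 + 4^6 + 1
= 4 + 16 + 64 + 256 + 1024 + 4096 + 1
= 5461.

5461


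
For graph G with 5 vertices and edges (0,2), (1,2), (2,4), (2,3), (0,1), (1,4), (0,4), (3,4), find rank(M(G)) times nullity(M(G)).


r(M) = |V| - c = 5 - 1 = 4.
nullity = |E| - r(M) = 8 - 4 = 4.
Product = 4 * 4 = 16.

16


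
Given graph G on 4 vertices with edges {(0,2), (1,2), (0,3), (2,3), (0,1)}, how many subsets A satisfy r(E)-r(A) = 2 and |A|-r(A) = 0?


R(x,y) = sum over A in 2^E of x^(r(E)-r(A)) * y^(|A|-r(A)).
G has 4 vertices, 5 edges. r(E) = 3.
Enumerate all 2^5 = 32 subsets.
Count subsets with r(E)-r(A)=2 and |A|-r(A)=0: 5.

5


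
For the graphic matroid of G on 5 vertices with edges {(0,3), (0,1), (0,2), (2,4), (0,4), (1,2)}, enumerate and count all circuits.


A circuit in a graphic matroid = edge set of a simple cycle.
G has 5 vertices and 6 edges.
Enumerating all minimal edge subsets forming cycles...
Total circuits found: 3.

3


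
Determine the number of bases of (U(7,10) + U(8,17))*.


(M1+M2)* = M1* + M2*.
M1* = U(3,10), bases: C(10,3) = 120.
M2* = U(9,17), bases: C(17,9) = 24310.
|B(M*)| = 120 * 24310 = 2917200.

2917200


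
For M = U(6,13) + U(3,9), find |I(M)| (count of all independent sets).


For a direct sum, |I(M1+M2)| = |I(M1)| * |I(M2)|.
|I(U(6,13))| = sum C(13,k) for k=0..6 = 4096.
|I(U(3,9))| = sum C(9,k) for k=0..3 = 130.
Total = 4096 * 130 = 532480.

532480


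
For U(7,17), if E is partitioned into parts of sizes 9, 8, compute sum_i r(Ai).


r(Ai) = min(|Ai|, 7) for each part.
Sum = min(9,7) + min(8,7)
    = 7 + 7
    = 14.

14


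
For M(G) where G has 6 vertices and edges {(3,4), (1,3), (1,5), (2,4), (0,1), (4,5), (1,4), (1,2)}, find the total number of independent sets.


An independent set in a graphic matroid is an acyclic edge subset.
G has 6 vertices and 8 edges.
Enumerate all 2^8 = 256 subsets, checking for acyclicity.
Total independent sets = 162.

162


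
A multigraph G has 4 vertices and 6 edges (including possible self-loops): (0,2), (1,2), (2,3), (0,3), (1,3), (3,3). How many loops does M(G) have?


In a graphic matroid, a loop is a self-loop edge (u,u) with rank 0.
Examining all 6 edges for self-loops...
Self-loops found: (3,3)
Number of loops = 1.

1


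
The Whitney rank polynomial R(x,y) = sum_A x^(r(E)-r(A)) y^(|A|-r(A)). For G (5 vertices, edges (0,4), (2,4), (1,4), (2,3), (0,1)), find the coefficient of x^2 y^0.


R(x,y) = sum over A in 2^E of x^(r(E)-r(A)) * y^(|A|-r(A)).
G has 5 vertices, 5 edges. r(E) = 4.
Enumerate all 2^5 = 32 subsets.
Count subsets with r(E)-r(A)=2 and |A|-r(A)=0: 10.

10


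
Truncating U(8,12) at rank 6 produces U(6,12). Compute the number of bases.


Truncating U(8,12) to rank 6 gives U(6,12).
Bases of U(6,12) are all 6-element subsets of 12 elements.
Number of bases = C(12,6) = 12! / (6! * 6!) = 924.

924


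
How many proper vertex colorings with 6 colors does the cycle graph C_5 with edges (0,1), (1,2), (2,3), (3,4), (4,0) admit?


P(C_5, k) = (k-1)^5 + (-1)^5*(k-1).
P(6) = (5)^5 - 5
= 3125 - 5 = 3120.

3120


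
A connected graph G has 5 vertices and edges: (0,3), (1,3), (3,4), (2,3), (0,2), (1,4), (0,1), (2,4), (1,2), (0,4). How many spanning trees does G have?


By Kirchhoff's matrix tree theorem, the number of spanning trees equals
the determinant of any cofactor of the Laplacian matrix L.
G has 5 vertices and 10 edges.
Computing the (4 x 4) cofactor determinant gives 125.

125


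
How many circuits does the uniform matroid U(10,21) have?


In U(10,21), circuits are the (11)-element subsets.
Any set of 11 elements is dependent, and removing any one element gives
an independent set of size 10, so it is a minimal dependent set.
Number of circuits = C(21,11) = 21! / (11! * 10!) = 352716.

352716


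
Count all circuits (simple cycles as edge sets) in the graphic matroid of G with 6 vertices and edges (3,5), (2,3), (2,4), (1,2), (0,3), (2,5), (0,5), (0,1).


A circuit in a graphic matroid = edge set of a simple cycle.
G has 6 vertices and 8 edges.
Enumerating all minimal edge subsets forming cycles...
Total circuits found: 7.

7


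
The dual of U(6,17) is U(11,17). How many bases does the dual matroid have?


The dual of U(r,n) is U(n-r, n) = U(11,17).
Bases of U(11,17) are all (11)-element subsets.
|B(M*)| = (17 choose 11) = 12376.

12376


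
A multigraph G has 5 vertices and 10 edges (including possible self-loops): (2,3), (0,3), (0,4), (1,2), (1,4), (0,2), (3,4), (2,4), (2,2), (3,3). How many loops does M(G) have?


In a graphic matroid, a loop is a self-loop edge (u,u) with rank 0.
Examining all 10 edges for self-loops...
Self-loops found: (2,2), (3,3)
Number of loops = 2.

2


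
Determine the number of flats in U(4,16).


Flats of U(4,16): every subset of size < 4 is a flat, plus E itself.
Count = (16 choose 0) + (16 choose 1) + (16 choose 2) + (16 choose 3) + 1
     = 1 + 16 + 120 + 560 + 1
     = 698.

698


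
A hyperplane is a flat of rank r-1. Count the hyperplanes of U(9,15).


Hyperplanes of U(9,15) are flats of rank 8.
In a uniform matroid, these are exactly the (8)-element subsets.
Count = C(15,8) = 15! / (8! * 7!) = 6435.

6435


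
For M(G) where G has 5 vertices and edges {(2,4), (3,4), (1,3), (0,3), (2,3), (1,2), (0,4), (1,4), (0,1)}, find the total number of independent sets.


An independent set in a graphic matroid is an acyclic edge subset.
G has 5 vertices and 9 edges.
Enumerate all 2^9 = 512 subsets, checking for acyclicity.
Total independent sets = 198.

198


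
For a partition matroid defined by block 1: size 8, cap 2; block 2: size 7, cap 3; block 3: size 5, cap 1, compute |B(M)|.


A basis picks exactly ci elements from block i.
Number of bases = product of C(|Si|, ci).
= C(8,2) * C(7,3) * C(5,1)
= 28 * 35 * 5
= 4900.

4900


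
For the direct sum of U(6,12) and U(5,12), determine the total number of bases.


Bases of a direct sum M1 + M2: |B| = |B(M1)| * |B(M2)|.
|B(U(6,12))| = C(12,6) = 924.
|B(U(5,12))| = C(12,5) = 792.
Total bases = 924 * 792 = 731808.

731808


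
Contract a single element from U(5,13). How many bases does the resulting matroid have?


Contracting e from U(5,13) gives U(4,12).
Bases of U(4,12) = C(12,4) = 12! / (4! * 8!) = 495.

495


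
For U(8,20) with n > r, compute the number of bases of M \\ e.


Deleting e from U(8,20) gives U(8,19) since n > r.
Bases of U(8,19) = (19 choose 8) = 75582.

75582


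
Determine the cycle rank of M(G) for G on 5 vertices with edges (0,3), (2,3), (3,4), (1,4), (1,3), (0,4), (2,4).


Cycle rank (nullity) = |E| - r(M) = |E| - (|V| - c).
|E| = 7, |V| = 5, c = 1.
Nullity = 7 - (5 - 1) = 7 - 4 = 3.

3


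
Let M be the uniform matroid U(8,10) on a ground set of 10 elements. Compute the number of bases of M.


Bases of U(8,10) are all 8-element subsets of the 10-element ground set.
Number of bases = C(10,8).
C(10,8) = 45.

45


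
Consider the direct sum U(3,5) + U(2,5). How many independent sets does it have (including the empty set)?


For a direct sum, |I(M1+M2)| = |I(M1)| * |I(M2)|.
|I(U(3,5))| = sum C(5,k) for k=0..3 = 26.
|I(U(2,5))| = sum C(5,k) for k=0..2 = 16.
Total = 26 * 16 = 416.

416


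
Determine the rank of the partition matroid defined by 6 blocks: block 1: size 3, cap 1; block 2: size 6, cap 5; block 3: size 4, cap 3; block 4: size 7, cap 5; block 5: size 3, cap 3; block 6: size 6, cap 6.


Rank of a partition matroid = sum of min(|Si|, ci) for each block.
= min(3,1) + min(6,5) + min(4,3) + min(7,5) + min(3,3) + min(6,6)
= 1 + 5 + 3 + 5 + 3 + 6
= 23.

23


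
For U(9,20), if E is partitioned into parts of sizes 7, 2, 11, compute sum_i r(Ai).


r(Ai) = min(|Ai|, 9) for each part.
Sum = min(7,9) + min(2,9) + min(11,9)
    = 7 + 2 + 9
    = 18.

18


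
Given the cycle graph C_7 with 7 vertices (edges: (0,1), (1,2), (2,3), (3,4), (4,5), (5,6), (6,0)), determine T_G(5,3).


T(C_7; x,y) = x + x^2 + ... + x^(6) + y.
T(5,3) = 5^1 + 5^2 + 5^3 + 5^4 + 5^5 + 5^6 + 3
= 5 + 25 + 125 + 625 + 3125 + 15625 + 3
= 19533.

19533


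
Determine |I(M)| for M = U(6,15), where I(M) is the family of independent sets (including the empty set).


Independent sets of U(6,15) are all subsets of size <= 6.
Count = (15 choose 0) + (15 choose 1) + (15 choose 2) + (15 choose 3) + (15 choose 4) + (15 choose 5) + (15 choose 6)
     = 1 + 15 + 105 + 455 + 1365 + 3003 + 5005
     = 9949.

9949


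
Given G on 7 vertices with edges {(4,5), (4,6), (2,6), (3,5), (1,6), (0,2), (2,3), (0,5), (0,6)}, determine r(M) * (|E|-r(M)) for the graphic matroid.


r(M) = |V| - c = 7 - 1 = 6.
nullity = |E| - r(M) = 9 - 6 = 3.
Product = 6 * 3 = 18.

18


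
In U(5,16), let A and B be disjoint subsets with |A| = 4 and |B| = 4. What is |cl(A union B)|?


|A union B| = 4 + 4 = 8 (disjoint).
In U(5,16), cl(S) = S if |S| < 5, else cl(S) = E.
Since 8 >= 5, cl(A union B) = E.
|cl(A union B)| = 16.

16


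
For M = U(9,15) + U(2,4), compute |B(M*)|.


(M1+M2)* = M1* + M2*.
M1* = U(6,15), bases: C(15,6) = 5005.
M2* = U(2,4), bases: C(4,2) = 6.
|B(M*)| = 5005 * 6 = 30030.

30030


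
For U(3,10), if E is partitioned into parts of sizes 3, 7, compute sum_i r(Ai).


r(Ai) = min(|Ai|, 3) for each part.
Sum = min(3,3) + min(7,3)
    = 3 + 3
    = 6.

6


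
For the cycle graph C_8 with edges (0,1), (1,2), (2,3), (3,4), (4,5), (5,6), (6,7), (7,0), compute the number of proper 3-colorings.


P(C_8, k) = (k-1)^8 + (-1)^8*(k-1).
P(3) = (2)^8 + 2
= 256 + 2 = 258.

258


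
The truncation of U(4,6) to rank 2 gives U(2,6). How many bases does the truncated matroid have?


Truncating U(4,6) to rank 2 gives U(2,6).
Bases of U(2,6) are all 2-element subsets of 6 elements.
Number of bases = C(6,2) = 6! / (2! * 4!) = 15.

15


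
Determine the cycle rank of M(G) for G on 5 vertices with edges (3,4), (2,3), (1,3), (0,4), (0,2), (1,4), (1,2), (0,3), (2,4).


Cycle rank (nullity) = |E| - r(M) = |E| - (|V| - c).
|E| = 9, |V| = 5, c = 1.
Nullity = 9 - (5 - 1) = 9 - 4 = 5.

5


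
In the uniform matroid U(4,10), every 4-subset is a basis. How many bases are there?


Bases of U(4,10) are all 4-element subsets of the 10-element ground set.
Number of bases = C(10,4).
(10 choose 4) = 210.

210


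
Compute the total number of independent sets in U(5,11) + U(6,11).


For a direct sum, |I(M1+M2)| = |I(M1)| * |I(M2)|.
|I(U(5,11))| = sum C(11,k) for k=0..5 = 1024.
|I(U(6,11))| = sum C(11,k) for k=0..6 = 1486.
Total = 1024 * 1486 = 1521664.

1521664


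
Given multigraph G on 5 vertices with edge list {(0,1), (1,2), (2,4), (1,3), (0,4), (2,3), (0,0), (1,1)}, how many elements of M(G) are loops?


In a graphic matroid, a loop is a self-loop edge (u,u) with rank 0.
Examining all 8 edges for self-loops...
Self-loops found: (0,0), (1,1)
Number of loops = 2.

2


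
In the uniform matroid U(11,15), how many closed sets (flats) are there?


Flats of U(11,15): every subset of size < 11 is a flat, plus E itself.
Count = C(15,0) + C(15,1) + C(15,2) + C(15,3) + C(15,4) + C(15,5) + C(15,6) + C(15,7) + C(15,8) + C(15,9) + C(15,10) + 1
     = 1 + 15 + 105 + 455 + 1365 + 3003 + 5005 + 6435 + 6435 + 5005 + 3003 + 1
     = 30828.

30828


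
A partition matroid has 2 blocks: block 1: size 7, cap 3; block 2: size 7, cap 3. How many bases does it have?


A basis picks exactly ci elements from block i.
Number of bases = product of C(|Si|, ci).
= C(7,3) * C(7,3)
= 35 * 35
= 1225.

1225


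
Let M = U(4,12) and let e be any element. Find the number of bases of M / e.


Contracting e from U(4,12) gives U(3,11).
Bases of U(3,11) = C(11,3) = (11 * 10 * 9) / (1 * 2 * 3) = 165.

165


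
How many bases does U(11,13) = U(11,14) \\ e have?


Deleting e from U(11,14) gives U(11,13) since n > r.
Bases of U(11,13) = C(13,11) = 78.

78


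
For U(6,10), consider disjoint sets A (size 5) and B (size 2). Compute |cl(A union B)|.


|A union B| = 5 + 2 = 7 (disjoint).
In U(6,10), cl(S) = S if |S| < 6, else cl(S) = E.
Since 7 >= 6, cl(A union B) = E.
|cl(A union B)| = 10.

10


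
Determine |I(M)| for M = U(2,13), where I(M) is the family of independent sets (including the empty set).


Independent sets of U(2,13) are all subsets of size <= 2.
Count = (13 choose 0) + (13 choose 1) + (13 choose 2)
     = 1 + 13 + 78
     = 92.

92


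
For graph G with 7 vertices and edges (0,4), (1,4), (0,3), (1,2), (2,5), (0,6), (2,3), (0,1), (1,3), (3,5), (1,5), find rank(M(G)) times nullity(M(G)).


r(M) = |V| - c = 7 - 1 = 6.
nullity = |E| - r(M) = 11 - 6 = 5.
Product = 6 * 5 = 30.

30


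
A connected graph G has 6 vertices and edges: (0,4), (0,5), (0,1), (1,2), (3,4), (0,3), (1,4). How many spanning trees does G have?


By Kirchhoff's matrix tree theorem, the number of spanning trees equals
the determinant of any cofactor of the Laplacian matrix L.
G has 6 vertices and 7 edges.
Computing the (5 x 5) cofactor determinant gives 8.

8


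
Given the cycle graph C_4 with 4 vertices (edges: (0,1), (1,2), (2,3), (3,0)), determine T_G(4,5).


T(C_4; x,y) = x + x^2 + ... + x^(3) + y.
T(4,5) = 4^1 + 4^2 + 4^3 + 5
= 4 + 16 + 64 + 5
= 89.

89


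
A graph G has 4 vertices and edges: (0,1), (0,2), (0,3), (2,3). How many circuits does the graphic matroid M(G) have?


A circuit in a graphic matroid = edge set of a simple cycle.
G has 4 vertices and 4 edges.
Enumerating all minimal edge subsets forming cycles...
Total circuits found: 1.

1


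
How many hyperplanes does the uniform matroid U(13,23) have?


Hyperplanes of U(13,23) are flats of rank 12.
In a uniform matroid, these are exactly the (12)-element subsets.
Count = (23 choose 12) = 1352078.

1352078


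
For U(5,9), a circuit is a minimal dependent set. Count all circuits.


In U(5,9), circuits are the (6)-element subsets.
Any set of 6 elements is dependent, and removing any one element gives
an independent set of size 5, so it is a minimal dependent set.
Number of circuits = (9 choose 6) = 84.

84


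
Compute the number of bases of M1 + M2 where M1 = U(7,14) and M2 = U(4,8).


Bases of a direct sum M1 + M2: |B| = |B(M1)| * |B(M2)|.
|B(U(7,14))| = C(14,7) = 3432.
|B(U(4,8))| = C(8,4) = 70.
Total bases = 3432 * 70 = 240240.

240240


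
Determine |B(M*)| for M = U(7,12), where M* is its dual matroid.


The dual of U(r,n) is U(n-r, n) = U(5,12).
Bases of U(5,12) are all (5)-element subsets.
|B(M*)| = C(12,5) = 12! / (5! * 7!) = 792.

792


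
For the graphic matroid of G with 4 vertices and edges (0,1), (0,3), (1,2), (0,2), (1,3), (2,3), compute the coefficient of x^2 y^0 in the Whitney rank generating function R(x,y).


R(x,y) = sum over A in 2^E of x^(r(E)-r(A)) * y^(|A|-r(A)).
G has 4 vertices, 6 edges. r(E) = 3.
Enumerate all 2^6 = 64 subsets.
Count subsets with r(E)-r(A)=2 and |A|-r(A)=0: 6.

6


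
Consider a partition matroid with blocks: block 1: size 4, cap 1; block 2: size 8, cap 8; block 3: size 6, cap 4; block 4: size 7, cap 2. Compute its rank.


Rank of a partition matroid = sum of min(|Si|, ci) for each block.
= min(4,1) + min(8,8) + min(6,4) + min(7,2)
= 1 + 8 + 4 + 2
= 15.

15


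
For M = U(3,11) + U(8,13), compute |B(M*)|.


(M1+M2)* = M1* + M2*.
M1* = U(8,11), bases: C(11,8) = 165.
M2* = U(5,13), bases: C(13,5) = 1287.
|B(M*)| = 165 * 1287 = 212355.

212355


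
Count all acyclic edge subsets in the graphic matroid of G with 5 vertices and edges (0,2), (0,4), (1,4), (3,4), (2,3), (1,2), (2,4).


An independent set in a graphic matroid is an acyclic edge subset.
G has 5 vertices and 7 edges.
Enumerate all 2^7 = 128 subsets, checking for acyclicity.
Total independent sets = 81.

81


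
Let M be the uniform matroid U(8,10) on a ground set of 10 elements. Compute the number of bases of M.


Bases of U(8,10) are all 8-element subsets of the 10-element ground set.
Number of bases = C(10,8).
C(10,8) = 45.

45


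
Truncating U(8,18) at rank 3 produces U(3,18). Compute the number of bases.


Truncating U(8,18) to rank 3 gives U(3,18).
Bases of U(3,18) are all 3-element subsets of 18 elements.
Number of bases = C(18,3) = (18 * 17 * 16) / (1 * 2 * 3) = 816.

816


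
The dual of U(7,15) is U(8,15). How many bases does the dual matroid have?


The dual of U(r,n) is U(n-r, n) = U(8,15).
Bases of U(8,15) are all (8)-element subsets.
|B(M*)| = C(15,8) = 15! / (8! * 7!) = 6435.

6435


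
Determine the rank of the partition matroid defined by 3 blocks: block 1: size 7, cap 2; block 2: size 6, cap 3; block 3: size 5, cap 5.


Rank of a partition matroid = sum of min(|Si|, ci) for each block.
= min(7,2) + min(6,3) + min(5,5)
= 2 + 3 + 5
= 10.

10


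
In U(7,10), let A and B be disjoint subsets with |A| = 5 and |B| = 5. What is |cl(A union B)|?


|A union B| = 5 + 5 = 10 (disjoint).
In U(7,10), cl(S) = S if |S| < 7, else cl(S) = E.
Since 10 >= 7, cl(A union B) = E.
|cl(A union B)| = 10.

10


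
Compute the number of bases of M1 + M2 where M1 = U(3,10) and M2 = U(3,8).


Bases of a direct sum M1 + M2: |B| = |B(M1)| * |B(M2)|.
|B(U(3,10))| = C(10,3) = 120.
|B(U(3,8))| = C(8,3) = 56.
Total bases = 120 * 56 = 6720.

6720


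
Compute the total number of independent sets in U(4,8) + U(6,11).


For a direct sum, |I(M1+M2)| = |I(M1)| * |I(M2)|.
|I(U(4,8))| = sum C(8,k) for k=0..4 = 163.
|I(U(6,11))| = sum C(11,k) for k=0..6 = 1486.
Total = 163 * 1486 = 242218.

242218


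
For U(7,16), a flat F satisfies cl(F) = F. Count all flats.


Flats of U(7,16): every subset of size < 7 is a flat, plus E itself.
Count = (16 choose 0) + (16 choose 1) + (16 choose 2) + (16 choose 3) + (16 choose 4) + (16 choose 5) + (16 choose 6) + 1
     = 1 + 16 + 120 + 560 + 1820 + 4368 + 8008 + 1
     = 14894.

14894


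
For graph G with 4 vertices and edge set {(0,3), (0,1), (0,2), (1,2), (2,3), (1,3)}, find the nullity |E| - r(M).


Cycle rank (nullity) = |E| - r(M) = |E| - (|V| - c).
|E| = 6, |V| = 4, c = 1.
Nullity = 6 - (4 - 1) = 6 - 3 = 3.

3


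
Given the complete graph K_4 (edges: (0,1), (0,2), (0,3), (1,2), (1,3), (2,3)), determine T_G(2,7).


T(K_4; x,y) = x^3 + 3x^2 + 4xy + 2x + y^3 + 3y^2 + 2y.
Substituting x=2, y=7:
= 8 + 12 + 56 + 4 + 343 + 147 + 14
= 584.

584


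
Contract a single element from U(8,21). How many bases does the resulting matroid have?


Contracting e from U(8,21) gives U(7,20).
Bases of U(7,20) = (20 choose 7) = 77520.

77520


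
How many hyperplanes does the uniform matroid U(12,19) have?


Hyperplanes of U(12,19) are flats of rank 11.
In a uniform matroid, these are exactly the (11)-element subsets.
Count = (19 choose 11) = 75582.

75582


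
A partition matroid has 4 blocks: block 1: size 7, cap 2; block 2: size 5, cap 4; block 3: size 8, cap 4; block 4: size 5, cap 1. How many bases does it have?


A basis picks exactly ci elements from block i.
Number of bases = product of C(|Si|, ci).
= C(7,2) * C(5,4) * C(8,4) * C(5,1)
= 21 * 5 * 70 * 5
= 36750.

36750


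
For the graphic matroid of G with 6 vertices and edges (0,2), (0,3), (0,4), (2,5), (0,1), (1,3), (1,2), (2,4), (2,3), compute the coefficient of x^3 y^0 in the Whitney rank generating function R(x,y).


R(x,y) = sum over A in 2^E of x^(r(E)-r(A)) * y^(|A|-r(A)).
G has 6 vertices, 9 edges. r(E) = 5.
Enumerate all 2^9 = 512 subsets.
Count subsets with r(E)-r(A)=3 and |A|-r(A)=0: 36.

36


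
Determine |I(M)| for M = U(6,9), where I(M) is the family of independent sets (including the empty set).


Independent sets of U(6,9) are all subsets of size <= 6.
Count = C(9,0) + C(9,1) + C(9,2) + C(9,3) + C(9,4) + C(9,5) + C(9,6)
     = 1 + 9 + 36 + 84 + 126 + 126 + 84
     = 466.

466


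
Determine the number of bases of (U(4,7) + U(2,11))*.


(M1+M2)* = M1* + M2*.
M1* = U(3,7), bases: C(7,3) = 35.
M2* = U(9,11), bases: C(11,9) = 55.
|B(M*)| = 35 * 55 = 1925.

1925


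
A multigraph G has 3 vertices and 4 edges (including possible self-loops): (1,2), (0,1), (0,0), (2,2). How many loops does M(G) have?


In a graphic matroid, a loop is a self-loop edge (u,u) with rank 0.
Examining all 4 edges for self-loops...
Self-loops found: (0,0), (2,2)
Number of loops = 2.

2


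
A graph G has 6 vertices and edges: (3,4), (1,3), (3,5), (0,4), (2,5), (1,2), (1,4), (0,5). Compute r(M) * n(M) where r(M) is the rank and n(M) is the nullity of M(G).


r(M) = |V| - c = 6 - 1 = 5.
nullity = |E| - r(M) = 8 - 5 = 3.
Product = 5 * 3 = 15.

15


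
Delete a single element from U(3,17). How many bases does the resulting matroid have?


Deleting e from U(3,17) gives U(3,16) since n > r.
Bases of U(3,16) = C(16,3) = (16 * 15 * 14) / (1 * 2 * 3) = 560.

560


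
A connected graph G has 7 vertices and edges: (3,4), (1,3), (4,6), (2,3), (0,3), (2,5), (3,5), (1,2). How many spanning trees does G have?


By Kirchhoff's matrix tree theorem, the number of spanning trees equals
the determinant of any cofactor of the Laplacian matrix L.
G has 7 vertices and 8 edges.
Computing the (6 x 6) cofactor determinant gives 8.

8


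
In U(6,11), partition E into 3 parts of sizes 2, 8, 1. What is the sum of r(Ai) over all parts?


r(Ai) = min(|Ai|, 6) for each part.
Sum = min(2,6) + min(8,6) + min(1,6)
    = 2 + 6 + 1
    = 9.

9


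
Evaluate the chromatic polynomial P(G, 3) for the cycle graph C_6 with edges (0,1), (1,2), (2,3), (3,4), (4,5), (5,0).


P(C_6, k) = (k-1)^6 + (-1)^6*(k-1).
P(3) = (2)^6 + 2
= 64 + 2 = 66.

66


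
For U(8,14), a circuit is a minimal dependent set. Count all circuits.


In U(8,14), circuits are the (9)-element subsets.
Any set of 9 elements is dependent, and removing any one element gives
an independent set of size 8, so it is a minimal dependent set.
Number of circuits = (14 choose 9) = 2002.

2002


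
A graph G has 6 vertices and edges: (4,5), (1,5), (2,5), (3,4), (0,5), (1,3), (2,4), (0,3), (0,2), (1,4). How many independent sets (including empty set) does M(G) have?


An independent set in a graphic matroid is an acyclic edge subset.
G has 6 vertices and 10 edges.
Enumerate all 2^10 = 1024 subsets, checking for acyclicity.
Total independent sets = 478.

478


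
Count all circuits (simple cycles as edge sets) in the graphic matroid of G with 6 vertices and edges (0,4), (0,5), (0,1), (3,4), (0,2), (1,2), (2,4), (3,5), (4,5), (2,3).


A circuit in a graphic matroid = edge set of a simple cycle.
G has 6 vertices and 10 edges.
Enumerating all minimal edge subsets forming cycles...
Total circuits found: 21.

21


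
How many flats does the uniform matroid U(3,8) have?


Flats of U(3,8): every subset of size < 3 is a flat, plus E itself.
Count = C(8,0) + C(8,1) + C(8,2) + 1
     = 1 + 8 + 28 + 1
     = 38.

38


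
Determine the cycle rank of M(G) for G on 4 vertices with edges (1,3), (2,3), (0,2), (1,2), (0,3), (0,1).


Cycle rank (nullity) = |E| - r(M) = |E| - (|V| - c).
|E| = 6, |V| = 4, c = 1.
Nullity = 6 - (4 - 1) = 6 - 3 = 3.

3


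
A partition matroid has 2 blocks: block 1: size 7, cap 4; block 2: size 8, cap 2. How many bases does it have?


A basis picks exactly ci elements from block i.
Number of bases = product of C(|Si|, ci).
= C(7,4) * C(8,2)
= 35 * 28
= 980.

980


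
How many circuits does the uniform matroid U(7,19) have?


In U(7,19), circuits are the (8)-element subsets.
Any set of 8 elements is dependent, and removing any one element gives
an independent set of size 7, so it is a minimal dependent set.
Number of circuits = C(19,8) = 19! / (8! * 11!) = 75582.

75582


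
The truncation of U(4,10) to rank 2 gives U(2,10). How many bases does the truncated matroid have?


Truncating U(4,10) to rank 2 gives U(2,10).
Bases of U(2,10) are all 2-element subsets of 10 elements.
Number of bases = (10 choose 2) = 45.

45


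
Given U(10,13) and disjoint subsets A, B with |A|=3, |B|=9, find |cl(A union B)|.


|A union B| = 3 + 9 = 12 (disjoint).
In U(10,13), cl(S) = S if |S| < 10, else cl(S) = E.
Since 12 >= 10, cl(A union B) = E.
|cl(A union B)| = 13.

13


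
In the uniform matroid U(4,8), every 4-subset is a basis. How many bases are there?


Bases of U(4,8) are all 4-element subsets of the 8-element ground set.
Number of bases = C(8,4).
C(8,4) = 8! / (4! * 4!) = 70.

70


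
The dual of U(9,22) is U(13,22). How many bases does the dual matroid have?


The dual of U(r,n) is U(n-r, n) = U(13,22).
Bases of U(13,22) are all (13)-element subsets.
|B(M*)| = C(22,13) = 497420.

497420


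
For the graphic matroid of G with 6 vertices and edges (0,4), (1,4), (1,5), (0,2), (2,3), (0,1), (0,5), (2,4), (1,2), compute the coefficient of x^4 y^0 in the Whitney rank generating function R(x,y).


R(x,y) = sum over A in 2^E of x^(r(E)-r(A)) * y^(|A|-r(A)).
G has 6 vertices, 9 edges. r(E) = 5.
Enumerate all 2^9 = 512 subsets.
Count subsets with r(E)-r(A)=4 and |A|-r(A)=0: 9.

9


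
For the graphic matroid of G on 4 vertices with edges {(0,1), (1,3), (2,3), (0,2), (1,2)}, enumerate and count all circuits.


A circuit in a graphic matroid = edge set of a simple cycle.
G has 4 vertices and 5 edges.
Enumerating all minimal edge subsets forming cycles...
Total circuits found: 3.

3


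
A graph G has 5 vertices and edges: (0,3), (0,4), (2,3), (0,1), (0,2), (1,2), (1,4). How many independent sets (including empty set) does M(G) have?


An independent set in a graphic matroid is an acyclic edge subset.
G has 5 vertices and 7 edges.
Enumerate all 2^7 = 128 subsets, checking for acyclicity.
Total independent sets = 82.

82


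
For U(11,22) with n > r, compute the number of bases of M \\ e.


Deleting e from U(11,22) gives U(11,21) since n > r.
Bases of U(11,21) = C(21,11) = 21! / (11! * 10!) = 352716.

352716


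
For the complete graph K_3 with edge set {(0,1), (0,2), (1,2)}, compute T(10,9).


T(K_3; x,y) = x^2 + x + y.
T(10,9) = 100 + 10 + 9 = 119.

119


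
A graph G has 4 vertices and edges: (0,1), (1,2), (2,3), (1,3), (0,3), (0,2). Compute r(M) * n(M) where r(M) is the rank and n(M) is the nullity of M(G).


r(M) = |V| - c = 4 - 1 = 3.
nullity = |E| - r(M) = 6 - 3 = 3.
Product = 3 * 3 = 9.

9


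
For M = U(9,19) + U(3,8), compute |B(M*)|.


(M1+M2)* = M1* + M2*.
M1* = U(10,19), bases: C(19,10) = 92378.
M2* = U(5,8), bases: C(8,5) = 56.
|B(M*)| = 92378 * 56 = 5173168.

5173168
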